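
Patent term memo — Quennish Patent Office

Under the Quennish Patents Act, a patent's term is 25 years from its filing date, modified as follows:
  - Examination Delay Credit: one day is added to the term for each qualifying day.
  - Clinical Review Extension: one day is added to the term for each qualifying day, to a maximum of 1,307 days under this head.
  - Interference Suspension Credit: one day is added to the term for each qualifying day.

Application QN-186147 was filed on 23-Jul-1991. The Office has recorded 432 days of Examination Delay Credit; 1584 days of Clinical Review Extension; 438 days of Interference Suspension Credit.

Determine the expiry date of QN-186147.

2022-07-09

Base term: filing date + 25 years → 23 July 2016.
Examination Delay Credit: +432 days → 28 September 2017.
Clinical Review Extension: 1584 days claimed exceeds the 1307-day cap, so +1307 days → 27 April 2021.
Interference Suspension Credit: +438 days → 9 July 2022.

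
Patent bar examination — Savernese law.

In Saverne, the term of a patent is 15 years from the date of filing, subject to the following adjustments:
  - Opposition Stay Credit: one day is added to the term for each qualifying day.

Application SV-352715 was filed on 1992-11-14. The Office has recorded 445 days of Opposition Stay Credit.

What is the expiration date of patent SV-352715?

2009-02-01

Base term: filing date + 15 years → 14 November 2007.
Opposition Stay Credit: +445 days → 1 February 2009.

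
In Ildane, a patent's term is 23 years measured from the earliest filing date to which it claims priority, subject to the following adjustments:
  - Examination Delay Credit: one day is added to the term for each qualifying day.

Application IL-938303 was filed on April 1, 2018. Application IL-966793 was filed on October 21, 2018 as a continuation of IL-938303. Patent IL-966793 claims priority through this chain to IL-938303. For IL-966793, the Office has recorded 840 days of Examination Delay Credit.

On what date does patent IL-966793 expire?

2043-07-20

Earliest priority filing: 1 April 2018.
Base term: 1 April 2018 + 23 years → 1 April 2041.
Examination Delay Credit: +840 days → 20 July 2043.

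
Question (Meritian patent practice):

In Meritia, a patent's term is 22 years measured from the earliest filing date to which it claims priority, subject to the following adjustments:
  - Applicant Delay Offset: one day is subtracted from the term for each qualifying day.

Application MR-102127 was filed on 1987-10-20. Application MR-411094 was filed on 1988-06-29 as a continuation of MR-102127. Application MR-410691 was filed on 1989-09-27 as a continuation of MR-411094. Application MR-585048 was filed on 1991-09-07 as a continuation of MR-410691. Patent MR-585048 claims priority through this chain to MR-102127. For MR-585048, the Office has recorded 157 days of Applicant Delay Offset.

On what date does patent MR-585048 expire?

2009-05-16

Earliest priority filing: 20 October 1987.
Base term: 20 October 1987 + 22 years → 20 October 2009.
Applicant Delay Offset: −157 days → 16 May 2009.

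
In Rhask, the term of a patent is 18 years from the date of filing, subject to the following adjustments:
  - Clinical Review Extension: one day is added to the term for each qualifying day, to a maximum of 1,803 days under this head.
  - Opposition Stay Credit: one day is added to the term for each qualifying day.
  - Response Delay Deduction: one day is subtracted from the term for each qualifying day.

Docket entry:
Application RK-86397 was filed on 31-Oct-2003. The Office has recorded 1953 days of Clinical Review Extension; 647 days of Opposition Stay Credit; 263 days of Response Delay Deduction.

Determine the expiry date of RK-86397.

Base term: filing date + 18 years → 31 October 2021.
Clinical Review Extension: 1953 days claimed exceeds the 1803-day cap, so +1803 days → 8 October 2026.
Opposition Stay Credit: +647 days → 16 July 2028.
Response Delay Deduction: −263 days → 27 October 2027.

October 27, 2027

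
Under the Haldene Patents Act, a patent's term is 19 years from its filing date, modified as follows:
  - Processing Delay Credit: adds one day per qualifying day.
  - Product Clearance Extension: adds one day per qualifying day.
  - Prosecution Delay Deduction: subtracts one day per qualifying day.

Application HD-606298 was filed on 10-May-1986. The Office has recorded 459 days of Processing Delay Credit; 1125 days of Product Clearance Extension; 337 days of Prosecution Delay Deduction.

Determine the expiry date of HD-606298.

Base term: filing date + 19 years → 10 May 2005.
Processing Delay Credit: +459 days → 12 August 2006.
Product Clearance Extension: +1125 days → 10 September 2009.
Prosecution Delay Deduction: −337 days → 8 October 2008.

October 8, 2008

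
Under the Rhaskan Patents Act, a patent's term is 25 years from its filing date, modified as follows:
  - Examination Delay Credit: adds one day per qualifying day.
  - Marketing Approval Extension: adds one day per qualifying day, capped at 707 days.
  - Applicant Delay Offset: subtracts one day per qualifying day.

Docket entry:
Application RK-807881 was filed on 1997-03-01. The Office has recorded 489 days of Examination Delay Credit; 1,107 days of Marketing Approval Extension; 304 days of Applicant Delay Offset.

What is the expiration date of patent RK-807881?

2024-08-09

Base term: filing date + 25 years → 1 March 2022.
Examination Delay Credit: +489 days → 3 July 2023.
Marketing Approval Extension: 1107 days claimed exceeds the 707-day cap, so +707 days → 9 June 2025.
Applicant Delay Offset: −304 days → 9 August 2024.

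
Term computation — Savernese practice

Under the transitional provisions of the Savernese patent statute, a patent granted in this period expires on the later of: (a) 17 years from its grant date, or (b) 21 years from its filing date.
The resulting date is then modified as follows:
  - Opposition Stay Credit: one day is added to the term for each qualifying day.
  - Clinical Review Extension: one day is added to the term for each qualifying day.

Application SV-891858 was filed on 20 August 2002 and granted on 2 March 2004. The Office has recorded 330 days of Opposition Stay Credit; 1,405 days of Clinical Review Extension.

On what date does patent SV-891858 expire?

May 20, 2028

(a) grant + 17 years → 2 March 2021.
(b) filing + 21 years → 20 August 2023.
Later of the two: 20 August 2023.
Opposition Stay Credit: +330 days → 15 July 2024.
Clinical Review Extension: +1405 days → 20 May 2028.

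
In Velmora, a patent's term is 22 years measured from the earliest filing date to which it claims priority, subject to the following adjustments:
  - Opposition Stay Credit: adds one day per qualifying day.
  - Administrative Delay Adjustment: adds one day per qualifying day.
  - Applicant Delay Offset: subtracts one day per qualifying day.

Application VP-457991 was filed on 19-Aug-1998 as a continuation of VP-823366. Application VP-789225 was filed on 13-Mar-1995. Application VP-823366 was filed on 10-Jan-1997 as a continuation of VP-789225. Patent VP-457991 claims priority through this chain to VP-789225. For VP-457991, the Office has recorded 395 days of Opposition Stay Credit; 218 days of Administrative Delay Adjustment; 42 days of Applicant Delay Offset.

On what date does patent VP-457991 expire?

October 5, 2018

Earliest priority filing: 13 March 1995.
Base term: 13 March 1995 + 22 years → 13 March 2017.
Opposition Stay Credit: +395 days → 12 April 2018.
Administrative Delay Adjustment: +218 days → 16 November 2018.
Applicant Delay Offset: −42 days → 5 October 2018.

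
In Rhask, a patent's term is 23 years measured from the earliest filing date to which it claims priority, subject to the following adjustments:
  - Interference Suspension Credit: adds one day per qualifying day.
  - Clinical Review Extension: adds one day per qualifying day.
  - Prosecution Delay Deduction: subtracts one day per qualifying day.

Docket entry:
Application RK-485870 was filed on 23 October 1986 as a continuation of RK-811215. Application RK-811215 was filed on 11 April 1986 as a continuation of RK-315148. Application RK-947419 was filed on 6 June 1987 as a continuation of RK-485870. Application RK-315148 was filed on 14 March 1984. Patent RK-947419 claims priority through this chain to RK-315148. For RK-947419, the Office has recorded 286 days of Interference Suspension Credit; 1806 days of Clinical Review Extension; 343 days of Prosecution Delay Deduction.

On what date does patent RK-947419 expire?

Earliest priority filing: 14 March 1984.
Base term: 14 March 1984 + 23 years → 14 March 2007.
Interference Suspension Credit: +286 days → 25 December 2007.
Clinical Review Extension: +1806 days → 4 December 2012.
Prosecution Delay Deduction: −343 days → 27 December 2011.

2011-12-27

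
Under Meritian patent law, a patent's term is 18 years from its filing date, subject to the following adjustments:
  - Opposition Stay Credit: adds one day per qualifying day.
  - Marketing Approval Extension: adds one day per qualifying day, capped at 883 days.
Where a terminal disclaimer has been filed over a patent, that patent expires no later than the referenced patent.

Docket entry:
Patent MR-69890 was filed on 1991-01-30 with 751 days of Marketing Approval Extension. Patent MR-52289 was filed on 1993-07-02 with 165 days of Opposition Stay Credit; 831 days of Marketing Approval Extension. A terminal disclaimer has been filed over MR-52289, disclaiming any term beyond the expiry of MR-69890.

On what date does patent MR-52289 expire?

February 20, 2011

Natural term of MR-52289:
  Base: filing + 18 years → 2 July 2011.
  Opposition Stay Credit: +165 days → 14 December 2011.
  Marketing Approval Extension: 831 days (within the 883-day cap) → +831 days → 24 March 2014.
Expiry of referenced patent MR-69890:
  Base: filing + 18 years → 30 January 2009.
  Marketing Approval Extension: 751 days (within the 883-day cap) → +751 days → 20 February 2011.
Terminal disclaimer: MR-52289 expires on the earlier of 24 March 2014 and 20 February 2011.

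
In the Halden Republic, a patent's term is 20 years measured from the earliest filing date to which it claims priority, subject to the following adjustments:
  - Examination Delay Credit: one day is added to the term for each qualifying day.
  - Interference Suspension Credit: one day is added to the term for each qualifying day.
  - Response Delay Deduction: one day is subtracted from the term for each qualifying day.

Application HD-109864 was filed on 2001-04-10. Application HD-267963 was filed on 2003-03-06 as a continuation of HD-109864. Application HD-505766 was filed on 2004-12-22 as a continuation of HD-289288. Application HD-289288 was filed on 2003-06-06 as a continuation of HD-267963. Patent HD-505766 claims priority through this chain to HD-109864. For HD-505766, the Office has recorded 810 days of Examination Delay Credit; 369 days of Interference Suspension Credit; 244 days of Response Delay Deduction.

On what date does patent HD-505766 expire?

Earliest priority filing: 10 April 2001.
Base term: 10 April 2001 + 20 years → 10 April 2021.
Examination Delay Credit: +810 days → 29 June 2023.
Interference Suspension Credit: +369 days → 2 July 2024.
Response Delay Deduction: −244 days → 1 November 2023.

November 1, 2023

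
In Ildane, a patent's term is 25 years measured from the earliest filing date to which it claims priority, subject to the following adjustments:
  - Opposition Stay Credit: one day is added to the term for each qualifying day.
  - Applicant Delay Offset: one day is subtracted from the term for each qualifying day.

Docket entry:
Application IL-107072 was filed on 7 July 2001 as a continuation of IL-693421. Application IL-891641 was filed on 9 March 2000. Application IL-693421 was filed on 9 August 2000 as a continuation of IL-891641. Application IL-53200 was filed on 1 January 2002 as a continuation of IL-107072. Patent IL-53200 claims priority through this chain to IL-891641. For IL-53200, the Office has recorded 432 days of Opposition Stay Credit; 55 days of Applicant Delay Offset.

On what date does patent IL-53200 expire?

Earliest priority filing: 9 March 2000.
Base term: 9 March 2000 + 25 years → 9 March 2025.
Opposition Stay Credit: +432 days → 15 May 2026.
Applicant Delay Offset: −55 days → 21 March 2026.

2026-03-21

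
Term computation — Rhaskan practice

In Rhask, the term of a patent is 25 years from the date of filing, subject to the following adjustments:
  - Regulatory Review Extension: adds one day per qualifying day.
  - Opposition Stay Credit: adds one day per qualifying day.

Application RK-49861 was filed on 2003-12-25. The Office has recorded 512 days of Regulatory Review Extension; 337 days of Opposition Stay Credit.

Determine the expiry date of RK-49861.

April 23, 2031

Base term: filing date + 25 years → 25 December 2028.
Regulatory Review Extension: +512 days → 21 May 2030.
Opposition Stay Credit: +337 days → 23 April 2031.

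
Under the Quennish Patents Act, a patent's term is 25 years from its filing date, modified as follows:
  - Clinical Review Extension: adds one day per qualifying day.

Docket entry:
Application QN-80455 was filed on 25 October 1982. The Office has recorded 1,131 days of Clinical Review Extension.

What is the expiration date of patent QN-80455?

Base term: filing date + 25 years → 25 October 2007.
Clinical Review Extension: +1131 days → 29 November 2010.

2010-11-29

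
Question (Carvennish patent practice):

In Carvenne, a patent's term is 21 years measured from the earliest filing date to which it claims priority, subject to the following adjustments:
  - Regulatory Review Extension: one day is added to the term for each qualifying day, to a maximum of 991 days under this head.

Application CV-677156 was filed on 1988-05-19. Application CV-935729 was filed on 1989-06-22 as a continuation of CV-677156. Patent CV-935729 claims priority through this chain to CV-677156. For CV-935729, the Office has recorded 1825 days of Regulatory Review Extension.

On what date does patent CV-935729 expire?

Earliest priority filing: 19 May 1988.
Base term: 19 May 1988 + 21 years → 19 May 2009.
Regulatory Review Extension: 1825 days claimed exceeds the 991-day cap, so +991 days → 4 February 2012.

2012-02-04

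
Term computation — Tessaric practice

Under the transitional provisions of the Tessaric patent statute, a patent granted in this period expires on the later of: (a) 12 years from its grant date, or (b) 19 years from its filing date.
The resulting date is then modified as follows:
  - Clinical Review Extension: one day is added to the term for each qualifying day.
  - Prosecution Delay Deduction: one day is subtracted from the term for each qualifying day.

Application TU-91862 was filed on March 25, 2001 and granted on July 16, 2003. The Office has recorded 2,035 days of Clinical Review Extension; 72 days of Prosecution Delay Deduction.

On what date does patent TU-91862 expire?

2025-08-09

(a) grant + 12 years → 16 July 2015.
(b) filing + 19 years → 25 March 2020.
Later of the two: 25 March 2020.
Clinical Review Extension: +2035 days → 20 October 2025.
Prosecution Delay Deduction: −72 days → 9 August 2025.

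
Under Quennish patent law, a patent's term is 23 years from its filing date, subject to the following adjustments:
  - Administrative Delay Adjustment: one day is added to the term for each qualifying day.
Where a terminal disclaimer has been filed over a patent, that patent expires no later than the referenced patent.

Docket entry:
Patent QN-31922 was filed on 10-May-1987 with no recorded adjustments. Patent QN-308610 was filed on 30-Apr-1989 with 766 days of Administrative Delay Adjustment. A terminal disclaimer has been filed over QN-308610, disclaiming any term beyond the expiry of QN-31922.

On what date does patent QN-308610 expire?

Natural term of QN-308610:
  Base: filing + 23 years → 30 April 2012.
  Administrative Delay Adjustment: +766 days → 5 June 2014.
Expiry of referenced patent QN-31922:
  Base: filing + 23 years → 10 May 2010.
Terminal disclaimer: QN-308610 expires on the earlier of 5 June 2014 and 10 May 2010.

2010-05-10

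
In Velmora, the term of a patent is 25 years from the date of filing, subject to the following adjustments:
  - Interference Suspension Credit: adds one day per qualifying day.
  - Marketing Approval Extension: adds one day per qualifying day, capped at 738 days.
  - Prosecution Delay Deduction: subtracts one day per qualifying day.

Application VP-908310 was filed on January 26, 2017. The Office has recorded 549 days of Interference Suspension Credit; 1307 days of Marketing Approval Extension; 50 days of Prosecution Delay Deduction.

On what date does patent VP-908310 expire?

Base term: filing date + 25 years → 26 January 2042.
Interference Suspension Credit: +549 days → 29 July 2043.
Marketing Approval Extension: 1307 days claimed exceeds the 738-day cap, so +738 days → 5 August 2045.
Prosecution Delay Deduction: −50 days → 16 June 2045.

June 16, 2045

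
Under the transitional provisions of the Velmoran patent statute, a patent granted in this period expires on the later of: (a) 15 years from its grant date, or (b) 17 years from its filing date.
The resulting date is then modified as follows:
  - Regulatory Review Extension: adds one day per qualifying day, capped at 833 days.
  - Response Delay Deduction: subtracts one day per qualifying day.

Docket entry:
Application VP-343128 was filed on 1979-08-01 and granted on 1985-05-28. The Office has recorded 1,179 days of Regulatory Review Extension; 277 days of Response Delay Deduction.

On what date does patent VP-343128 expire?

December 5, 2001

(a) grant + 15 years → 28 May 2000.
(b) filing + 17 years → 1 August 1996.
Later of the two: 28 May 2000.
Regulatory Review Extension: 1179 days claimed exceeds the 833-day cap, so +833 days → 8 September 2002.
Response Delay Deduction: −277 days → 5 December 2001.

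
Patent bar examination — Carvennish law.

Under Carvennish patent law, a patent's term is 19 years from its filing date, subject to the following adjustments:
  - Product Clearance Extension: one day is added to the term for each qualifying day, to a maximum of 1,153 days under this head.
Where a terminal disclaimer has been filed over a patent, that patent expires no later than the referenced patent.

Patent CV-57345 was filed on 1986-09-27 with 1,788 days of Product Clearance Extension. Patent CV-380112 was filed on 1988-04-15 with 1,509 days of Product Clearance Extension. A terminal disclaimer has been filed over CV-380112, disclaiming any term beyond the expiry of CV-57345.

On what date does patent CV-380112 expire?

2008-11-23

Natural term of CV-380112:
  Base: filing + 19 years → 15 April 2007.
  Product Clearance Extension: 1509 days claimed exceeds the 1153-day cap, so +1153 days → 11 June 2010.
Expiry of referenced patent CV-57345:
  Base: filing + 19 years → 27 September 2005.
  Product Clearance Extension: 1788 days claimed exceeds the 1153-day cap, so +1153 days → 23 November 2008.
Terminal disclaimer: CV-380112 expires on the earlier of 11 June 2010 and 23 November 2008.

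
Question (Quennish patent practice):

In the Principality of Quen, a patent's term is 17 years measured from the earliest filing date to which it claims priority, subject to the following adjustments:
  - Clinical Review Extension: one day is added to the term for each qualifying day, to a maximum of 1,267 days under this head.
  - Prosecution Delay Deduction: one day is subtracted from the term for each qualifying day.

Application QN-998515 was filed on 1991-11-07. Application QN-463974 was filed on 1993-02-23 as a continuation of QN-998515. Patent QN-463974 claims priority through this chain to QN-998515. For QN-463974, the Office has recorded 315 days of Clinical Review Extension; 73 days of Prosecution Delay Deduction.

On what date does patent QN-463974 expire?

2009-07-07

Earliest priority filing: 7 November 1991.
Base term: 7 November 1991 + 17 years → 7 November 2008.
Clinical Review Extension: 315 days (within the 1267-day cap) → +315 days → 18 September 2009.
Prosecution Delay Deduction: −73 days → 7 July 2009.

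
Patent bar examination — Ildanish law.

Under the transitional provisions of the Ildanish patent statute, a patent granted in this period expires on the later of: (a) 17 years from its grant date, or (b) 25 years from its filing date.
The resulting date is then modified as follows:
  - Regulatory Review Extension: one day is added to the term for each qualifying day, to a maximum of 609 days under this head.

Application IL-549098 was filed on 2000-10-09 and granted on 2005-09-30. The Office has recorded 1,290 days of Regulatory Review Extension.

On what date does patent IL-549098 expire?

(a) grant + 17 years → 30 September 2022.
(b) filing + 25 years → 9 October 2025.
Later of the two: 9 October 2025.
Regulatory Review Extension: 1290 days claimed exceeds the 609-day cap, so +609 days → 10 June 2027.

June 10, 2027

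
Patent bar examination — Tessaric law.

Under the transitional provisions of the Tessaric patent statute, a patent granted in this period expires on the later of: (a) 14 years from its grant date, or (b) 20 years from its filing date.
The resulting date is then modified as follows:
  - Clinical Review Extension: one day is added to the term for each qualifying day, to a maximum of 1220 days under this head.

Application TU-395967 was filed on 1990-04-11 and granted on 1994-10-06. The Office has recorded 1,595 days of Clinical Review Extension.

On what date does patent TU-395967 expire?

(a) grant + 14 years → 6 October 2008.
(b) filing + 20 years → 11 April 2010.
Later of the two: 11 April 2010.
Clinical Review Extension: 1595 days claimed exceeds the 1220-day cap, so +1220 days → 13 August 2013.

August 13, 2013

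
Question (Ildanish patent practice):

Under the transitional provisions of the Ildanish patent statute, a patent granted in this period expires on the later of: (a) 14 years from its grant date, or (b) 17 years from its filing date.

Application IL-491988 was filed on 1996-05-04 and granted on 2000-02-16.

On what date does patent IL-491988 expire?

2014-02-16

(a) grant + 14 years → 16 February 2014.
(b) filing + 17 years → 4 May 2013.
Later of the two: 16 February 2014.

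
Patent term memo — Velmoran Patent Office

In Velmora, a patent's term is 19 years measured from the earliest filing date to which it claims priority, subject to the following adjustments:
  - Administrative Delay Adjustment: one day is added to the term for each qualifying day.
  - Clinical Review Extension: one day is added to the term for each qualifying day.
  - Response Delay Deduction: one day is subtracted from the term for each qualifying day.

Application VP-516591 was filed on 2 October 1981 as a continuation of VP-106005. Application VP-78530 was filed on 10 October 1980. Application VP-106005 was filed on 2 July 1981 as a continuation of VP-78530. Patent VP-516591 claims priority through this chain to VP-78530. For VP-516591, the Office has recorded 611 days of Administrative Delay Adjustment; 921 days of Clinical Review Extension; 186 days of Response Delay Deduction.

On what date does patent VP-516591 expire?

Earliest priority filing: 10 October 1980.
Base term: 10 October 1980 + 19 years → 10 October 1999.
Administrative Delay Adjustment: +611 days → 12 June 2001.
Clinical Review Extension: +921 days → 20 December 2003.
Response Delay Deduction: −186 days → 17 June 2003.

June 17, 2003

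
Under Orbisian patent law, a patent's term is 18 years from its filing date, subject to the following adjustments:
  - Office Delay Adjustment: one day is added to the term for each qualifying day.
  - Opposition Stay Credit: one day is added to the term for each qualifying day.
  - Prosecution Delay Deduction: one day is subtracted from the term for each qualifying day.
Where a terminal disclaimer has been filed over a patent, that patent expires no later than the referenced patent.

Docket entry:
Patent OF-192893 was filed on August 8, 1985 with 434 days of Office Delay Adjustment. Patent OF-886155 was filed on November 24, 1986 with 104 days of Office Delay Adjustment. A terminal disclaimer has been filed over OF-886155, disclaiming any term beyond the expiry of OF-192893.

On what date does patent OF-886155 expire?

Natural term of OF-886155:
  Base: filing + 18 years → 24 November 2004.
  Office Delay Adjustment: +104 days → 8 March 2005.
Expiry of referenced patent OF-192893:
  Base: filing + 18 years → 8 August 2003.
  Office Delay Adjustment: +434 days → 15 October 2004.
Terminal disclaimer: OF-886155 expires on the earlier of 8 March 2005 and 15 October 2004.

October 15, 2004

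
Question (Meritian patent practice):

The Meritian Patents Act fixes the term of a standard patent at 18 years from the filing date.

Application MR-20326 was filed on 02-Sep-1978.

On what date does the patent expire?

1996-09-02

Filing date + 18 years → 2 September 1996.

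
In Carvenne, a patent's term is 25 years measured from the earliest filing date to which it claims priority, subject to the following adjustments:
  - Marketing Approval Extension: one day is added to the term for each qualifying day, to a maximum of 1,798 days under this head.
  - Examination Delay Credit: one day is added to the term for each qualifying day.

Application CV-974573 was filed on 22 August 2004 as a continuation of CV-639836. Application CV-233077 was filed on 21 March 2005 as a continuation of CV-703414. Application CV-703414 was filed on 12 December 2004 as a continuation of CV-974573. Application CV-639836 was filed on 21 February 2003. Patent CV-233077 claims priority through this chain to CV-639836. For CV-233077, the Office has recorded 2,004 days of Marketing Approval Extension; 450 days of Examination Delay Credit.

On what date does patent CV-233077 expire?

Earliest priority filing: 21 February 2003.
Base term: 21 February 2003 + 25 years → 21 February 2028.
Marketing Approval Extension: 2004 days claimed exceeds the 1798-day cap, so +1798 days → 23 January 2033.
Examination Delay Credit: +450 days → 18 April 2034.

April 18, 2034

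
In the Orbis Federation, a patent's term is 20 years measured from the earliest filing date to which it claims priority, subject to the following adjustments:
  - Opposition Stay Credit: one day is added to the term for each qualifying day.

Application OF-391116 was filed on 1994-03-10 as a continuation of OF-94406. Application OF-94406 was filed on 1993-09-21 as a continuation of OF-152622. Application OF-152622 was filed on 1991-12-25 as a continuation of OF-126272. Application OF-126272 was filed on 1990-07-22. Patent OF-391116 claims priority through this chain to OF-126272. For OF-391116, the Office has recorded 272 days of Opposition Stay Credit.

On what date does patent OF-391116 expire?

Earliest priority filing: 22 July 1990.
Base term: 22 July 1990 + 20 years → 22 July 2010.
Opposition Stay Credit: +272 days → 20 April 2011.

2011-04-20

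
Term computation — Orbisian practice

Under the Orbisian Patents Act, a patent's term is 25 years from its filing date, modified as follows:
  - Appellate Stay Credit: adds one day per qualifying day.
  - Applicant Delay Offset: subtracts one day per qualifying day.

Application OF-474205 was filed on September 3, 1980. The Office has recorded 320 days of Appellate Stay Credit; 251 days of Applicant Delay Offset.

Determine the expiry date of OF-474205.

2005-11-11

Base term: filing date + 25 years → 3 September 2005.
Appellate Stay Credit: +320 days → 20 July 2006.
Applicant Delay Offset: −251 days → 11 November 2005.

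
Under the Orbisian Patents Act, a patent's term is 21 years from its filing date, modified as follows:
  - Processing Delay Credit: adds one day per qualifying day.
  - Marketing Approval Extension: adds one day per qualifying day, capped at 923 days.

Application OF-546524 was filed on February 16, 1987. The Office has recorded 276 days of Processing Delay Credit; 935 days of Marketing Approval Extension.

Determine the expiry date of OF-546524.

Base term: filing date + 21 years → 16 February 2008.
Processing Delay Credit: +276 days → 18 November 2008.
Marketing Approval Extension: 935 days claimed exceeds the 923-day cap, so +923 days → 30 May 2011.

May 30, 2011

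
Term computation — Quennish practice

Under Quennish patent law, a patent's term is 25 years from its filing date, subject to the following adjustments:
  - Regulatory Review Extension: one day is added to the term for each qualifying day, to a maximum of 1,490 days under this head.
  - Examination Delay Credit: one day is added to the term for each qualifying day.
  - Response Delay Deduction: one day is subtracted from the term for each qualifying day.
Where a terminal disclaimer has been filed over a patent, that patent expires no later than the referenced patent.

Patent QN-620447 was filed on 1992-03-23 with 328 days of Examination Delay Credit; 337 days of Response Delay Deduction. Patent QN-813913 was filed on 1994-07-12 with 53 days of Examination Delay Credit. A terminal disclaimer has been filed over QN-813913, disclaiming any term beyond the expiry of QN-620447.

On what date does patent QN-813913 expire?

2017-03-14

Natural term of QN-813913:
  Base: filing + 25 years → 12 July 2019.
  Examination Delay Credit: +53 days → 3 September 2019.
Expiry of referenced patent QN-620447:
  Base: filing + 25 years → 23 March 2017.
  Examination Delay Credit: +328 days → 14 February 2018.
  Response Delay Deduction: −337 days → 14 March 2017.
Terminal disclaimer: QN-813913 expires on the earlier of 3 September 2019 and 14 March 2017.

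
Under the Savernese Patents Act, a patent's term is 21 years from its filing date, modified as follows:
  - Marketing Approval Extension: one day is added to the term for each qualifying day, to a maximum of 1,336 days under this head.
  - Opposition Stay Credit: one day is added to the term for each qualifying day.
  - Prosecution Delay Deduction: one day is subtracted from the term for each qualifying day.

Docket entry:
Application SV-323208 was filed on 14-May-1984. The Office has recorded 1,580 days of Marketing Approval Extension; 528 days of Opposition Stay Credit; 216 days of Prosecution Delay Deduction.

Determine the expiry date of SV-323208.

2009-11-17

Base term: filing date + 21 years → 14 May 2005.
Marketing Approval Extension: 1580 days claimed exceeds the 1336-day cap, so +1336 days → 9 January 2009.
Opposition Stay Credit: +528 days → 21 June 2010.
Prosecution Delay Deduction: −216 days → 17 November 2009.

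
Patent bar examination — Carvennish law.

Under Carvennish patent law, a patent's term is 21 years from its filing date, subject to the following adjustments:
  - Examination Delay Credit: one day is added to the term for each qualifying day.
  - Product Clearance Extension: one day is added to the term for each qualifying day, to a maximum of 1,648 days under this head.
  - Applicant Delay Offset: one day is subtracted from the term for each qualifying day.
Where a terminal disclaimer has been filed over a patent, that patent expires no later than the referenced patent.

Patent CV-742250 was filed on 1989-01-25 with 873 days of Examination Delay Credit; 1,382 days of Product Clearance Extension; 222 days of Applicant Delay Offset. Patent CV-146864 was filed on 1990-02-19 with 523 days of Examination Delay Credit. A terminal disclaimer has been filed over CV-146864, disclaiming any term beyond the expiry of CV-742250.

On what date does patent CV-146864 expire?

Natural term of CV-146864:
  Base: filing + 21 years → 19 February 2011.
  Examination Delay Credit: +523 days → 26 July 2012.
Expiry of referenced patent CV-742250:
  Base: filing + 21 years → 25 January 2010.
  Examination Delay Credit: +873 days → 16 June 2012.
  Product Clearance Extension: 1382 days (within the 1648-day cap) → +1382 days → 29 March 2016.
  Applicant Delay Offset: −222 days → 20 August 2015.
Terminal disclaimer: CV-146864 expires on the earlier of 26 July 2012 and 20 August 2015.

2012-07-26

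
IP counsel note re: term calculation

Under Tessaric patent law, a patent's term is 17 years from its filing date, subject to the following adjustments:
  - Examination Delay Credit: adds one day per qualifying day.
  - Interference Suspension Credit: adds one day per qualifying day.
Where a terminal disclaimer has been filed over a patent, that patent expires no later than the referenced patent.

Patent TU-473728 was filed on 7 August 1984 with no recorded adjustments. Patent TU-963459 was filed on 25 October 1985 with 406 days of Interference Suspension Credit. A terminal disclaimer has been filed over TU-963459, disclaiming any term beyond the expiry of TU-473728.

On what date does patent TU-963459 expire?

Natural term of TU-963459:
  Base: filing + 17 years → 25 October 2002.
  Interference Suspension Credit: +406 days → 5 December 2003.
Expiry of referenced patent TU-473728:
  Base: filing + 17 years → 7 August 2001.
Terminal disclaimer: TU-963459 expires on the earlier of 5 December 2003 and 7 August 2001.

2001-08-07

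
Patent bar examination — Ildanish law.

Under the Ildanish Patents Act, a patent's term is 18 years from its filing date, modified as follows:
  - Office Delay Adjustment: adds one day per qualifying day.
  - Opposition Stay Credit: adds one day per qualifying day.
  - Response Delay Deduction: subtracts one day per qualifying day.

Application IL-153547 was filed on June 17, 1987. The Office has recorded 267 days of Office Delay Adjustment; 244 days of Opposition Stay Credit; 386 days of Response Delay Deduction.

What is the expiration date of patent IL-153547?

Base term: filing date + 18 years → 17 June 2005.
Office Delay Adjustment: +267 days → 11 March 2006.
Opposition Stay Credit: +244 days → 10 November 2006.
Response Delay Deduction: −386 days → 20 October 2005.

October 20, 2005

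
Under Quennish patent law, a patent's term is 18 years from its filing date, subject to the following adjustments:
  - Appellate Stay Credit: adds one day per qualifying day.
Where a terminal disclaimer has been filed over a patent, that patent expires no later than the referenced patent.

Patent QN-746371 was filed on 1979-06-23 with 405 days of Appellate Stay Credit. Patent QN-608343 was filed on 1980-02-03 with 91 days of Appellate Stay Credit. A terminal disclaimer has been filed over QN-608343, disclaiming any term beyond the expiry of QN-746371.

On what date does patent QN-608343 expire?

Natural term of QN-608343:
  Base: filing + 18 years → 3 February 1998.
  Appellate Stay Credit: +91 days → 5 May 1998.
Expiry of referenced patent QN-746371:
  Base: filing + 18 years → 23 June 1997.
  Appellate Stay Credit: +405 days → 2 August 1998.
Terminal disclaimer: QN-608343 expires on the earlier of 5 May 1998 and 2 August 1998.

May 5, 1998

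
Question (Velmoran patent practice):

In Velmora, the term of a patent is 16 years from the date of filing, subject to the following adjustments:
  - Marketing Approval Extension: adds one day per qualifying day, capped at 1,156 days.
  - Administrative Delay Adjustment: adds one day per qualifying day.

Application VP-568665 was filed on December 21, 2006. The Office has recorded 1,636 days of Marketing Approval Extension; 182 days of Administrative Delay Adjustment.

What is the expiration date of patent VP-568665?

2026-08-20

Base term: filing date + 16 years → 21 December 2022.
Marketing Approval Extension: 1636 days claimed exceeds the 1156-day cap, so +1156 days → 19 February 2026.
Administrative Delay Adjustment: +182 days → 20 August 2026.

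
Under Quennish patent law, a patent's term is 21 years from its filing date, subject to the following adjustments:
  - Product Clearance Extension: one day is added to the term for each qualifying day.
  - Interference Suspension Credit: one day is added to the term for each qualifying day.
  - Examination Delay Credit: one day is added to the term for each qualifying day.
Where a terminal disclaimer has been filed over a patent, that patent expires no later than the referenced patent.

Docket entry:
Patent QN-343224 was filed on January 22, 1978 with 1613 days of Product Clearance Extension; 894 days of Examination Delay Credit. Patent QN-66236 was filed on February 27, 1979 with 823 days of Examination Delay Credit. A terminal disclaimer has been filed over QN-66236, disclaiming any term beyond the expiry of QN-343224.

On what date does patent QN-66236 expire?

2002-05-30

Natural term of QN-66236:
  Base: filing + 21 years → 27 February 2000.
  Examination Delay Credit: +823 days → 30 May 2002.
Expiry of referenced patent QN-343224:
  Base: filing + 21 years → 22 January 1999.
  Product Clearance Extension: +1613 days → 23 June 2003.
  Examination Delay Credit: +894 days → 3 December 2005.
Terminal disclaimer: QN-66236 expires on the earlier of 30 May 2002 and 3 December 2005.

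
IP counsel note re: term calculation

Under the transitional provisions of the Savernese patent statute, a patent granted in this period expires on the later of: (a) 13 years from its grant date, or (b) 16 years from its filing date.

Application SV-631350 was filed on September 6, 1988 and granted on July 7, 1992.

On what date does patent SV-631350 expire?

2005-07-07

(a) grant + 13 years → 7 July 2005.
(b) filing + 16 years → 6 September 2004.
Later of the two: 7 July 2005.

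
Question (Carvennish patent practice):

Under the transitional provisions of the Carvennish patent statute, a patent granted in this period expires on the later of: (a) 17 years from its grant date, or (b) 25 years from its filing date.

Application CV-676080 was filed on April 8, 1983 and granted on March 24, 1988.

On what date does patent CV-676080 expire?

April 8, 2008

(a) grant + 17 years → 24 March 2005.
(b) filing + 25 years → 8 April 2008.
Later of the two: 8 April 2008.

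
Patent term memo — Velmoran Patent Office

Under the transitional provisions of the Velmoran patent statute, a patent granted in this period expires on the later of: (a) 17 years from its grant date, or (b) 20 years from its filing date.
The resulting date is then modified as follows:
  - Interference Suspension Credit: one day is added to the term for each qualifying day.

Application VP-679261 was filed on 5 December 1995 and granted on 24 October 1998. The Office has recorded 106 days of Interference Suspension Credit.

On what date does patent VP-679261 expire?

March 20, 2016

(a) grant + 17 years → 24 October 2015.
(b) filing + 20 years → 5 December 2015.
Later of the two: 5 December 2015.
Interference Suspension Credit: +106 days → 20 March 2016.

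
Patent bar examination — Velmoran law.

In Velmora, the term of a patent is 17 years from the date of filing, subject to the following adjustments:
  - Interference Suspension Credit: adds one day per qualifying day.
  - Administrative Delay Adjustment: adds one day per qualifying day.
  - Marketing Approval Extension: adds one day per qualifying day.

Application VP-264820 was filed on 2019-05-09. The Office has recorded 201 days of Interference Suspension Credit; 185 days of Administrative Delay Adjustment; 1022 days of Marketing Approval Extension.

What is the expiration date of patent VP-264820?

2040-03-17

Base term: filing date + 17 years → 9 May 2036.
Interference Suspension Credit: +201 days → 26 November 2036.
Administrative Delay Adjustment: +185 days → 30 May 2037.
Marketing Approval Extension: +1022 days → 17 March 2040.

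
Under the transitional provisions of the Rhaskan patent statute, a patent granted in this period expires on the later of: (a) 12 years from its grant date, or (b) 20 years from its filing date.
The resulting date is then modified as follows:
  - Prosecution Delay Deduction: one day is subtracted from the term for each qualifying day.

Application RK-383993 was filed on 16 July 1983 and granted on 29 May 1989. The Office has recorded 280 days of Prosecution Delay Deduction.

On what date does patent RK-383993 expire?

(a) grant + 12 years → 29 May 2001.
(b) filing + 20 years → 16 July 2003.
Later of the two: 16 July 2003.
Prosecution Delay Deduction: −280 days → 9 October 2002.

2002-10-09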